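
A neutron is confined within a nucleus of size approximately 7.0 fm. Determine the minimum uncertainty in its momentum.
7.533 × 10^-21 kg·m/s

Using the Heisenberg uncertainty principle:
ΔxΔp ≥ ℏ/2

With Δx ≈ L = 7.000e-15 m (the confinement size):
Δp_min = ℏ/(2Δx)
Δp_min = (1.055e-34 J·s) / (2 × 7.000e-15 m)
Δp_min = 7.533e-21 kg·m/s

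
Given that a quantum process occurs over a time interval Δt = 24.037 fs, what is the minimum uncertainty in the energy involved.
13.692 meV

Using the energy-time uncertainty principle:
ΔEΔt ≥ ℏ/2

The minimum uncertainty in energy is:
ΔE_min = ℏ/(2Δt)
ΔE_min = (1.055e-34 J·s) / (2 × 2.404e-14 s)
ΔE_min = 2.194e-21 J = 13.692 meV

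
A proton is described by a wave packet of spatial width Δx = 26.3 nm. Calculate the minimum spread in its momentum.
2.005 × 10^-27 kg·m/s

For a wave packet, the spatial width Δx and momentum spread Δp are related by the uncertainty principle:
ΔxΔp ≥ ℏ/2

The minimum momentum spread is:
Δp_min = ℏ/(2Δx)
Δp_min = (1.055e-34 J·s) / (2 × 2.630e-08 m)
Δp_min = 2.005e-27 kg·m/s

A wave packet cannot have both a well-defined position and well-defined momentum.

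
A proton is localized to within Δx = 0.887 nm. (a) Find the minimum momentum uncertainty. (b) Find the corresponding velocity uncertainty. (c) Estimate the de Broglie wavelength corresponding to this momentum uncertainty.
(a) Δp_min = 5.945 × 10^-26 kg·m/s
(b) Δv_min = 35.541 m/s
(c) λ_dB = 11.146 nm

Step-by-step:

(a) From the uncertainty principle:
Δp_min = ℏ/(2Δx) = (1.055e-34 J·s)/(2 × 8.870e-10 m) = 5.945e-26 kg·m/s

(b) The velocity uncertainty:
Δv = Δp/m = (5.945e-26 kg·m/s)/(1.673e-27 kg) = 3.554e+01 m/s = 35.541 m/s

(c) The de Broglie wavelength for this momentum:
λ = h/p = (6.626e-34 J·s)/(5.945e-26 kg·m/s) = 1.115e-08 m = 11.146 nm

Note: The de Broglie wavelength is comparable to the localization size, as expected from wave-particle duality.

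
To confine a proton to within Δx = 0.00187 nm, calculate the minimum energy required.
1.483 eV

Localizing a particle requires giving it sufficient momentum uncertainty:

1. From uncertainty principle: Δp ≥ ℏ/(2Δx)
   Δp_min = (1.055e-34 J·s) / (2 × 1.870e-12 m)
   Δp_min = 2.820e-23 kg·m/s

2. This momentum uncertainty corresponds to kinetic energy:
   KE ≈ (Δp)²/(2m) = (2.820e-23)²/(2 × 1.673e-27 kg)
   KE = 2.377e-19 J = 1.483 eV

Tighter localization requires more energy.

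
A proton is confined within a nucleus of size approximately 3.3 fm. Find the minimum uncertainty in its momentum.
1.598 × 10^-20 kg·m/s

Using the Heisenberg uncertainty principle:
ΔxΔp ≥ ℏ/2

With Δx ≈ L = 3.300e-15 m (the confinement size):
Δp_min = ℏ/(2Δx)
Δp_min = (1.055e-34 J·s) / (2 × 3.300e-15 m)
Δp_min = 1.598e-20 kg·m/s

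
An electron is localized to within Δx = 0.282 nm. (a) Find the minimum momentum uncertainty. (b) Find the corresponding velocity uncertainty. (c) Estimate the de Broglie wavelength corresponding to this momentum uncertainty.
(a) Δp_min = 1.870 × 10^-25 kg·m/s
(b) Δv_min = 205.262 km/s
(c) λ_dB = 3.544 nm

Step-by-step:

(a) From the uncertainty principle:
Δp_min = ℏ/(2Δx) = (1.055e-34 J·s)/(2 × 2.820e-10 m) = 1.870e-25 kg·m/s

(b) The velocity uncertainty:
Δv = Δp/m = (1.870e-25 kg·m/s)/(9.109e-31 kg) = 2.053e+05 m/s = 205.262 km/s

(c) The de Broglie wavelength for this momentum:
λ = h/p = (6.626e-34 J·s)/(1.870e-25 kg·m/s) = 3.544e-09 m = 3.544 nm

Note: The de Broglie wavelength is comparable to the localization size, as expected from wave-particle duality.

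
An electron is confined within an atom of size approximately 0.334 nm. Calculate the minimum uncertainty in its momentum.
1.579 × 10^-25 kg·m/s

Using the Heisenberg uncertainty principle:
ΔxΔp ≥ ℏ/2

With Δx ≈ L = 3.340e-10 m (the confinement size):
Δp_min = ℏ/(2Δx)
Δp_min = (1.055e-34 J·s) / (2 × 3.340e-10 m)
Δp_min = 1.579e-25 kg·m/s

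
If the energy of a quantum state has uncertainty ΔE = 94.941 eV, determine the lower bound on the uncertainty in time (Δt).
3.466 as

Using the energy-time uncertainty principle:
ΔEΔt ≥ ℏ/2

The minimum uncertainty in time is:
Δt_min = ℏ/(2ΔE)
Δt_min = (1.055e-34 J·s) / (2 × 1.521e-17 J)
Δt_min = 3.466e-18 s = 3.466 as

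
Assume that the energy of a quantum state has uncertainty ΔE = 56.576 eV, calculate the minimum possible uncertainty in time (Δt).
5.817 as

Using the energy-time uncertainty principle:
ΔEΔt ≥ ℏ/2

The minimum uncertainty in time is:
Δt_min = ℏ/(2ΔE)
Δt_min = (1.055e-34 J·s) / (2 × 9.064e-18 J)
Δt_min = 5.817e-18 s = 5.817 as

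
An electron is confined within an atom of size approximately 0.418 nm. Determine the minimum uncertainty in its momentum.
1.261 × 10^-25 kg·m/s

Using the Heisenberg uncertainty principle:
ΔxΔp ≥ ℏ/2

With Δx ≈ L = 4.180e-10 m (the confinement size):
Δp_min = ℏ/(2Δx)
Δp_min = (1.055e-34 J·s) / (2 × 4.180e-10 m)
Δp_min = 1.261e-25 kg·m/s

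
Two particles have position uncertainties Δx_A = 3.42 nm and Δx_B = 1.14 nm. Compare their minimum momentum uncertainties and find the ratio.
Particle B has the larger minimum momentum uncertainty, by a factor of 3.00.

For each particle, the minimum momentum uncertainty is Δp_min = ℏ/(2Δx):

Particle A: Δp_A = ℏ/(2×3.420e-09 m) = 1.542e-26 kg·m/s
Particle B: Δp_B = ℏ/(2×1.140e-09 m) = 4.625e-26 kg·m/s

Ratio: Δp_B/Δp_A = 3.00

Since Δp_min ∝ 1/Δx, the particle with smaller position uncertainty (B) has larger momentum uncertainty.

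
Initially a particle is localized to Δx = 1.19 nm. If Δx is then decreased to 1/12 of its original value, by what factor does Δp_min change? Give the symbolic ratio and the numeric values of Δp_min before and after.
Original Δp_min = 4.431 × 10^-26 kg·m/s; new Δp'_min = 5.317 × 10^-25 kg·m/s; ratio Δp'_min/Δp_min = 12.

From the uncertainty principle ΔxΔp ≥ ℏ/2, the minimum momentum uncertainty is Δp_min = ℏ/(2Δx).

Original (Δx = 1.19 nm = 1.190e-09 m):
Δp_min = (1.055e-34 J·s)/(2 × 1.190e-09 m) = 4.431e-26 kg·m/s

When Δx → (1/12)Δx:
Δp'_min = ℏ/(2 × (1/12)Δx) = 12 × ℏ/(2Δx) = 12 × Δp_min
Δp'_min = 12 × 4.431e-26 kg·m/s = 5.317e-25 kg·m/s

Since Δp_min ∝ 1/Δx, when Δx is decreased to 1/12 of its original value, Δp_min increases to 12 times its original value.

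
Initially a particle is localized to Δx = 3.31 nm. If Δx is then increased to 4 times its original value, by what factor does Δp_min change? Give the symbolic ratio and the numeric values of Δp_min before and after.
Original Δp_min = 1.593 × 10^-26 kg·m/s; new Δp'_min = 3.983 × 10^-27 kg·m/s; ratio Δp'_min/Δp_min = 1/4.

From the uncertainty principle ΔxΔp ≥ ℏ/2, the minimum momentum uncertainty is Δp_min = ℏ/(2Δx).

Original (Δx = 3.31 nm = 3.310e-09 m):
Δp_min = (1.055e-34 J·s)/(2 × 3.310e-09 m) = 1.593e-26 kg·m/s

When Δx → 4Δx:
Δp'_min = ℏ/(2 × 4Δx) = (1/4) × ℏ/(2Δx) = (1/4) × Δp_min
Δp'_min = 1/4 × 1.593e-26 kg·m/s = 3.983e-27 kg·m/s

Since Δp_min ∝ 1/Δx, when Δx is increased to 4 times its original value, Δp_min decreases to 1/4 of its original value.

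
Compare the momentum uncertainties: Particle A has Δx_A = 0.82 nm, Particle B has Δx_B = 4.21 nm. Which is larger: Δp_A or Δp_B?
Particle A has the larger minimum momentum uncertainty, by a factor of 5.13.

For each particle, the minimum momentum uncertainty is Δp_min = ℏ/(2Δx):

Particle A: Δp_A = ℏ/(2×8.200e-10 m) = 6.430e-26 kg·m/s
Particle B: Δp_B = ℏ/(2×4.210e-09 m) = 1.252e-26 kg·m/s

Ratio: Δp_A/Δp_B = 5.13

Since Δp_min ∝ 1/Δx, the particle with smaller position uncertainty (A) has larger momentum uncertainty.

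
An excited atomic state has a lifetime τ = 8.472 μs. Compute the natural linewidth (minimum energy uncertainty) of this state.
38.846 peV

Using the energy-time uncertainty principle:
ΔEΔt ≥ ℏ/2

The lifetime τ represents the time uncertainty Δt.
The natural linewidth (minimum energy uncertainty) is:

ΔE = ℏ/(2τ)
ΔE = (1.055e-34 J·s) / (2 × 8.472e-06 s)
ΔE = 6.224e-30 J = 38.846 peV

This natural linewidth limits the precision of spectroscopic measurements.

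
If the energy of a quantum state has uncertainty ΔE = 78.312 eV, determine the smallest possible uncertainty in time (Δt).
4.202 as

Using the energy-time uncertainty principle:
ΔEΔt ≥ ℏ/2

The minimum uncertainty in time is:
Δt_min = ℏ/(2ΔE)
Δt_min = (1.055e-34 J·s) / (2 × 1.255e-17 J)
Δt_min = 4.202e-18 s = 4.202 as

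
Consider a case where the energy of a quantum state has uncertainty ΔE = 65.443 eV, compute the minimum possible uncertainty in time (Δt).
5.029 as

Using the energy-time uncertainty principle:
ΔEΔt ≥ ℏ/2

The minimum uncertainty in time is:
Δt_min = ℏ/(2ΔE)
Δt_min = (1.055e-34 J·s) / (2 × 1.049e-17 J)
Δt_min = 5.029e-18 s = 5.029 as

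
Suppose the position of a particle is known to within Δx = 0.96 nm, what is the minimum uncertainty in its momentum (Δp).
5.493 × 10^-26 kg·m/s

Using the Heisenberg uncertainty principle:
ΔxΔp ≥ ℏ/2

The minimum uncertainty in momentum is:
Δp_min = ℏ/(2Δx)
Δp_min = (1.055e-34 J·s) / (2 × 9.600e-10 m)
Δp_min = 5.493e-26 kg·m/s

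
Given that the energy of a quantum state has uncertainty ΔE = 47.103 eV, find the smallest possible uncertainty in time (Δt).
6.987 as

Using the energy-time uncertainty principle:
ΔEΔt ≥ ℏ/2

The minimum uncertainty in time is:
Δt_min = ℏ/(2ΔE)
Δt_min = (1.055e-34 J·s) / (2 × 7.547e-18 J)
Δt_min = 6.987e-18 s = 6.987 as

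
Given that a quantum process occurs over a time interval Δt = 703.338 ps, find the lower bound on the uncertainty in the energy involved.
467.920 neV

Using the energy-time uncertainty principle:
ΔEΔt ≥ ℏ/2

The minimum uncertainty in energy is:
ΔE_min = ℏ/(2Δt)
ΔE_min = (1.055e-34 J·s) / (2 × 7.033e-10 s)
ΔE_min = 7.497e-26 J = 467.920 neV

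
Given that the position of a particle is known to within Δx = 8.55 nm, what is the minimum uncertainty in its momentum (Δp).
6.167 × 10^-27 kg·m/s

Using the Heisenberg uncertainty principle:
ΔxΔp ≥ ℏ/2

The minimum uncertainty in momentum is:
Δp_min = ℏ/(2Δx)
Δp_min = (1.055e-34 J·s) / (2 × 8.550e-09 m)
Δp_min = 6.167e-27 kg·m/s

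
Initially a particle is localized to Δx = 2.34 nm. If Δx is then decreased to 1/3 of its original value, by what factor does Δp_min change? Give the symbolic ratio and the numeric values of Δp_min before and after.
Original Δp_min = 2.253 × 10^-26 kg·m/s; new Δp'_min = 6.760 × 10^-26 kg·m/s; ratio Δp'_min/Δp_min = 3.

From the uncertainty principle ΔxΔp ≥ ℏ/2, the minimum momentum uncertainty is Δp_min = ℏ/(2Δx).

Original (Δx = 2.34 nm = 2.340e-09 m):
Δp_min = (1.055e-34 J·s)/(2 × 2.340e-09 m) = 2.253e-26 kg·m/s

When Δx → (1/3)Δx:
Δp'_min = ℏ/(2 × (1/3)Δx) = 3 × ℏ/(2Δx) = 3 × Δp_min
Δp'_min = 3 × 2.253e-26 kg·m/s = 6.760e-26 kg·m/s

Since Δp_min ∝ 1/Δx, when Δx is decreased to 1/3 of its original value, Δp_min increases to 3 times its original value.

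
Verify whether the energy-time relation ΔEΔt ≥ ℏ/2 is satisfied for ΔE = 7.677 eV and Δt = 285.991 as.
Yes, it satisfies the uncertainty relation.

Calculate the product ΔEΔt:
ΔE = 7.677 eV = 1.230e-18 J
ΔEΔt = (1.230e-18 J) × (2.860e-16 s)
ΔEΔt = 3.518e-34 J·s

Compare to the minimum allowed value ℏ/2:
ℏ/2 = 5.273e-35 J·s

Since ΔEΔt = 3.518e-34 J·s ≥ 5.273e-35 J·s = ℏ/2,
this satisfies the uncertainty relation.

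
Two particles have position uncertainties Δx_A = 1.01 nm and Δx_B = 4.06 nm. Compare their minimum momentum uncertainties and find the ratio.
Particle A has the larger minimum momentum uncertainty, by a factor of 4.02.

For each particle, the minimum momentum uncertainty is Δp_min = ℏ/(2Δx):

Particle A: Δp_A = ℏ/(2×1.010e-09 m) = 5.221e-26 kg·m/s
Particle B: Δp_B = ℏ/(2×4.060e-09 m) = 1.299e-26 kg·m/s

Ratio: Δp_A/Δp_B = 4.02

Since Δp_min ∝ 1/Δx, the particle with smaller position uncertainty (A) has larger momentum uncertainty.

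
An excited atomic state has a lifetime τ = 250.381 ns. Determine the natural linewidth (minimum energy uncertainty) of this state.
1.314 neV

Using the energy-time uncertainty principle:
ΔEΔt ≥ ℏ/2

The lifetime τ represents the time uncertainty Δt.
The natural linewidth (minimum energy uncertainty) is:

ΔE = ℏ/(2τ)
ΔE = (1.055e-34 J·s) / (2 × 2.504e-07 s)
ΔE = 2.106e-28 J = 1.314 neV

This natural linewidth limits the precision of spectroscopic measurements.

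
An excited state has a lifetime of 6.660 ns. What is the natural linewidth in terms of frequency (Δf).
11.949 MHz

Using the energy-time uncertainty principle and E = hf:
ΔEΔt ≥ ℏ/2
hΔf·Δt ≥ ℏ/2

The minimum frequency uncertainty is:
Δf = ℏ/(2hτ) = 1/(4πτ)
Δf = 1/(4π × 6.660e-09 s)
Δf = 1.195e+07 Hz = 11.949 MHz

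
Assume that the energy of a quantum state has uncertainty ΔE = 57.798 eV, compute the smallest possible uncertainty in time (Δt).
5.694 as

Using the energy-time uncertainty principle:
ΔEΔt ≥ ℏ/2

The minimum uncertainty in time is:
Δt_min = ℏ/(2ΔE)
Δt_min = (1.055e-34 J·s) / (2 × 9.260e-18 J)
Δt_min = 5.694e-18 s = 5.694 as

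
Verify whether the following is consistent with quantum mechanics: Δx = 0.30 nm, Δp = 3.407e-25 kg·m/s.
Yes, it satisfies the uncertainty principle.

Calculate the product ΔxΔp:
ΔxΔp = (3.000e-10 m) × (3.407e-25 kg·m/s)
ΔxΔp = 1.022e-34 J·s

Compare to the minimum allowed value ℏ/2:
ℏ/2 = 5.273e-35 J·s

Since ΔxΔp = 1.022e-34 J·s ≥ 5.273e-35 J·s = ℏ/2,
the measurement satisfies the uncertainty principle.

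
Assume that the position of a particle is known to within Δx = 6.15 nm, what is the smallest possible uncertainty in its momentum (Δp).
8.574 × 10^-27 kg·m/s

Using the Heisenberg uncertainty principle:
ΔxΔp ≥ ℏ/2

The minimum uncertainty in momentum is:
Δp_min = ℏ/(2Δx)
Δp_min = (1.055e-34 J·s) / (2 × 6.150e-09 m)
Δp_min = 8.574e-27 kg·m/s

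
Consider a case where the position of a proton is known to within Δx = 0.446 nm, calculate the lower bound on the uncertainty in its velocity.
70.683 m/s

Using the Heisenberg uncertainty principle and Δp = mΔv:
ΔxΔp ≥ ℏ/2
Δx(mΔv) ≥ ℏ/2

The minimum uncertainty in velocity is:
Δv_min = ℏ/(2mΔx)
Δv_min = (1.055e-34 J·s) / (2 × 1.673e-27 kg × 4.460e-10 m)
Δv_min = 7.068e+01 m/s = 70.683 m/s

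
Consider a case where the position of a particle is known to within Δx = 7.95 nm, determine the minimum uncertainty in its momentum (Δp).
6.633 × 10^-27 kg·m/s

Using the Heisenberg uncertainty principle:
ΔxΔp ≥ ℏ/2

The minimum uncertainty in momentum is:
Δp_min = ℏ/(2Δx)
Δp_min = (1.055e-34 J·s) / (2 × 7.950e-09 m)
Δp_min = 6.633e-27 kg·m/s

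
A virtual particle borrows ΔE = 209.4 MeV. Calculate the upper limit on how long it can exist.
1.572 ys

Using the energy-time uncertainty principle:
ΔEΔt ≥ ℏ/2

For a virtual particle borrowing energy ΔE, the maximum lifetime is:
Δt_max = ℏ/(2ΔE)

Converting energy:
ΔE = 209.4 MeV = 3.355e-11 J

Δt_max = (1.055e-34 J·s) / (2 × 3.355e-11 J)
Δt_max = 1.572e-24 s = 1.572 ys

Virtual particles with higher borrowed energy exist for shorter times.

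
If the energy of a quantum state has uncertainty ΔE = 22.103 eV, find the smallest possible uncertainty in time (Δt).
14.890 as

Using the energy-time uncertainty principle:
ΔEΔt ≥ ℏ/2

The minimum uncertainty in time is:
Δt_min = ℏ/(2ΔE)
Δt_min = (1.055e-34 J·s) / (2 × 3.541e-18 J)
Δt_min = 1.489e-17 s = 14.890 as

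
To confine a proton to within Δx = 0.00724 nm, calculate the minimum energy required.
98.964 meV

Localizing a particle requires giving it sufficient momentum uncertainty:

1. From uncertainty principle: Δp ≥ ℏ/(2Δx)
   Δp_min = (1.055e-34 J·s) / (2 × 7.240e-12 m)
   Δp_min = 7.283e-24 kg·m/s

2. This momentum uncertainty corresponds to kinetic energy:
   KE ≈ (Δp)²/(2m) = (7.283e-24)²/(2 × 1.673e-27 kg)
   KE = 1.586e-20 J = 98.964 meV

Tighter localization requires more energy.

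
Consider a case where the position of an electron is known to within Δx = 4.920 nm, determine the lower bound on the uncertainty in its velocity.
11.765 km/s

Using the Heisenberg uncertainty principle and Δp = mΔv:
ΔxΔp ≥ ℏ/2
Δx(mΔv) ≥ ℏ/2

The minimum uncertainty in velocity is:
Δv_min = ℏ/(2mΔx)
Δv_min = (1.055e-34 J·s) / (2 × 9.109e-31 kg × 4.920e-09 m)
Δv_min = 1.177e+04 m/s = 11.765 km/s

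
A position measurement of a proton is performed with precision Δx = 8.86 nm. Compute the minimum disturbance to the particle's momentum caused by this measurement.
5.951 × 10^-27 kg·m/s

The uncertainty principle implies that measuring position disturbs momentum:
ΔxΔp ≥ ℏ/2

When we measure position with precision Δx, we necessarily introduce a momentum uncertainty:
Δp ≥ ℏ/(2Δx)
Δp_min = (1.055e-34 J·s) / (2 × 8.860e-09 m)
Δp_min = 5.951e-27 kg·m/s

The more precisely we measure position, the greater the momentum disturbance.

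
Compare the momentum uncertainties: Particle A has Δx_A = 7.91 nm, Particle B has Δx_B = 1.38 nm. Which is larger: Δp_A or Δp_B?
Particle B has the larger minimum momentum uncertainty, by a factor of 5.73.

For each particle, the minimum momentum uncertainty is Δp_min = ℏ/(2Δx):

Particle A: Δp_A = ℏ/(2×7.910e-09 m) = 6.666e-27 kg·m/s
Particle B: Δp_B = ℏ/(2×1.380e-09 m) = 3.821e-26 kg·m/s

Ratio: Δp_B/Δp_A = 5.73

Since Δp_min ∝ 1/Δx, the particle with smaller position uncertainty (B) has larger momentum uncertainty.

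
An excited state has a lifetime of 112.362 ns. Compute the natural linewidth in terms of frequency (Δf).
708.224 kHz

Using the energy-time uncertainty principle and E = hf:
ΔEΔt ≥ ℏ/2
hΔf·Δt ≥ ℏ/2

The minimum frequency uncertainty is:
Δf = ℏ/(2hτ) = 1/(4πτ)
Δf = 1/(4π × 1.124e-07 s)
Δf = 7.082e+05 Hz = 708.224 kHz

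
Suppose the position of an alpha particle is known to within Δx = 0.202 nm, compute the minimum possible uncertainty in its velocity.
39.285 m/s

Using the Heisenberg uncertainty principle and Δp = mΔv:
ΔxΔp ≥ ℏ/2
Δx(mΔv) ≥ ℏ/2

The minimum uncertainty in velocity is:
Δv_min = ℏ/(2mΔx)
Δv_min = (1.055e-34 J·s) / (2 × 6.645e-27 kg × 2.020e-10 m)
Δv_min = 3.928e+01 m/s = 39.285 m/s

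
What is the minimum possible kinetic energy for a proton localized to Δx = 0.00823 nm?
76.587 meV

Localizing a particle requires giving it sufficient momentum uncertainty:

1. From uncertainty principle: Δp ≥ ℏ/(2Δx)
   Δp_min = (1.055e-34 J·s) / (2 × 8.230e-12 m)
   Δp_min = 6.407e-24 kg·m/s

2. This momentum uncertainty corresponds to kinetic energy:
   KE ≈ (Δp)²/(2m) = (6.407e-24)²/(2 × 1.673e-27 kg)
   KE = 1.227e-20 J = 76.587 meV

Tighter localization requires more energy.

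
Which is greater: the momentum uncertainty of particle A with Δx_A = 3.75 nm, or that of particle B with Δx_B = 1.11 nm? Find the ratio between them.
Particle B has the larger minimum momentum uncertainty, by a factor of 3.38.

For each particle, the minimum momentum uncertainty is Δp_min = ℏ/(2Δx):

Particle A: Δp_A = ℏ/(2×3.750e-09 m) = 1.406e-26 kg·m/s
Particle B: Δp_B = ℏ/(2×1.110e-09 m) = 4.750e-26 kg·m/s

Ratio: Δp_B/Δp_A = 3.38

Since Δp_min ∝ 1/Δx, the particle with smaller position uncertainty (B) has larger momentum uncertainty.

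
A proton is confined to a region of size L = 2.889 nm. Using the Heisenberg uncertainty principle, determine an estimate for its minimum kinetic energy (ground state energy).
621.526 neV

Using the uncertainty principle to estimate ground state energy:

1. The position uncertainty is approximately the confinement size:
   Δx ≈ L = 2.889e-09 m

2. From ΔxΔp ≥ ℏ/2, the minimum momentum uncertainty is:
   Δp ≈ ℏ/(2L) = 1.825e-26 kg·m/s

3. The kinetic energy is approximately:
   KE ≈ (Δp)²/(2m) = (1.825e-26)²/(2 × 1.673e-27 kg)
   KE ≈ 9.958e-26 J = 621.526 neV

This is an order-of-magnitude estimate of the ground state energy.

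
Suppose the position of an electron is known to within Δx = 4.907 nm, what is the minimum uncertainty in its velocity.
11.796 km/s

Using the Heisenberg uncertainty principle and Δp = mΔv:
ΔxΔp ≥ ℏ/2
Δx(mΔv) ≥ ℏ/2

The minimum uncertainty in velocity is:
Δv_min = ℏ/(2mΔx)
Δv_min = (1.055e-34 J·s) / (2 × 9.109e-31 kg × 4.907e-09 m)
Δv_min = 1.180e+04 m/s = 11.796 km/s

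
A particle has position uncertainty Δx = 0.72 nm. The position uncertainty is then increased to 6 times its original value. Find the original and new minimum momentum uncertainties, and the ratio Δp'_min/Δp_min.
Original Δp_min = 7.323 × 10^-26 kg·m/s; new Δp'_min = 1.221 × 10^-26 kg·m/s; ratio Δp'_min/Δp_min = 1/6.

From the uncertainty principle ΔxΔp ≥ ℏ/2, the minimum momentum uncertainty is Δp_min = ℏ/(2Δx).

Original (Δx = 0.72 nm = 7.200e-10 m):
Δp_min = (1.055e-34 J·s)/(2 × 7.200e-10 m) = 7.323e-26 kg·m/s

When Δx → 6Δx:
Δp'_min = ℏ/(2 × 6Δx) = (1/6) × ℏ/(2Δx) = (1/6) × Δp_min
Δp'_min = 1/6 × 7.323e-26 kg·m/s = 1.221e-26 kg·m/s

Since Δp_min ∝ 1/Δx, when Δx is increased to 6 times its original value, Δp_min decreases to 1/6 of its original value.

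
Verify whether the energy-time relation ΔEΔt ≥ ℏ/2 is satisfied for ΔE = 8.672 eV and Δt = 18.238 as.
No, it violates the uncertainty relation.

Calculate the product ΔEΔt:
ΔE = 8.672 eV = 1.389e-18 J
ΔEΔt = (1.389e-18 J) × (1.824e-17 s)
ΔEΔt = 2.534e-35 J·s

Compare to the minimum allowed value ℏ/2:
ℏ/2 = 5.273e-35 J·s

Since ΔEΔt = 2.534e-35 J·s < 5.273e-35 J·s = ℏ/2,
this violates the uncertainty relation.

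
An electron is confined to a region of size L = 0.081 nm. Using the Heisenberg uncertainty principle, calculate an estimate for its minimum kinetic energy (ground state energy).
1.452 eV

Using the uncertainty principle to estimate ground state energy:

1. The position uncertainty is approximately the confinement size:
   Δx ≈ L = 8.100e-11 m

2. From ΔxΔp ≥ ℏ/2, the minimum momentum uncertainty is:
   Δp ≈ ℏ/(2L) = 6.510e-25 kg·m/s

3. The kinetic energy is approximately:
   KE ≈ (Δp)²/(2m) = (6.510e-25)²/(2 × 9.109e-31 kg)
   KE ≈ 2.326e-19 J = 1.452 eV

This is an order-of-magnitude estimate of the ground state energy.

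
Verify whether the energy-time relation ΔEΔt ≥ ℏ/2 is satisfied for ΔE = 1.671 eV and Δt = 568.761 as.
Yes, it satisfies the uncertainty relation.

Calculate the product ΔEΔt:
ΔE = 1.671 eV = 2.677e-19 J
ΔEΔt = (2.677e-19 J) × (5.688e-16 s)
ΔEΔt = 1.523e-34 J·s

Compare to the minimum allowed value ℏ/2:
ℏ/2 = 5.273e-35 J·s

Since ΔEΔt = 1.523e-34 J·s ≥ 5.273e-35 J·s = ℏ/2,
this satisfies the uncertainty relation.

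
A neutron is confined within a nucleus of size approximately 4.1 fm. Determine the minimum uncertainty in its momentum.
1.286 × 10^-20 kg·m/s

Using the Heisenberg uncertainty principle:
ΔxΔp ≥ ℏ/2

With Δx ≈ L = 4.100e-15 m (the confinement size):
Δp_min = ℏ/(2Δx)
Δp_min = (1.055e-34 J·s) / (2 × 4.100e-15 m)
Δp_min = 1.286e-20 kg·m/s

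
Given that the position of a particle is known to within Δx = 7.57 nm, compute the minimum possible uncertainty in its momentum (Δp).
6.965 × 10^-27 kg·m/s

Using the Heisenberg uncertainty principle:
ΔxΔp ≥ ℏ/2

The minimum uncertainty in momentum is:
Δp_min = ℏ/(2Δx)
Δp_min = (1.055e-34 J·s) / (2 × 7.570e-09 m)
Δp_min = 6.965e-27 kg·m/s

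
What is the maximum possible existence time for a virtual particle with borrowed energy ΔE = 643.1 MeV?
5.117 × 10^-25 s

Using the energy-time uncertainty principle:
ΔEΔt ≥ ℏ/2

For a virtual particle borrowing energy ΔE, the maximum lifetime is:
Δt_max = ℏ/(2ΔE)

Converting energy:
ΔE = 643.1 MeV = 1.030e-10 J

Δt_max = (1.055e-34 J·s) / (2 × 1.030e-10 J)
Δt_max = 5.117e-25 s = 5.117 × 10^-25 s

Virtual particles with higher borrowed energy exist for shorter times.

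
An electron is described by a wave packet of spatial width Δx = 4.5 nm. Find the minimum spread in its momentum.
1.172 × 10^-26 kg·m/s

For a wave packet, the spatial width Δx and momentum spread Δp are related by the uncertainty principle:
ΔxΔp ≥ ℏ/2

The minimum momentum spread is:
Δp_min = ℏ/(2Δx)
Δp_min = (1.055e-34 J·s) / (2 × 4.500e-09 m)
Δp_min = 1.172e-26 kg·m/s

A wave packet cannot have both a well-defined position and well-defined momentum.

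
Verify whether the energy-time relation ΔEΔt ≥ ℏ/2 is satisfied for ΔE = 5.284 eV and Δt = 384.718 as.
Yes, it satisfies the uncertainty relation.

Calculate the product ΔEΔt:
ΔE = 5.284 eV = 8.466e-19 J
ΔEΔt = (8.466e-19 J) × (3.847e-16 s)
ΔEΔt = 3.257e-34 J·s

Compare to the minimum allowed value ℏ/2:
ℏ/2 = 5.273e-35 J·s

Since ΔEΔt = 3.257e-34 J·s ≥ 5.273e-35 J·s = ℏ/2,
this satisfies the uncertainty relation.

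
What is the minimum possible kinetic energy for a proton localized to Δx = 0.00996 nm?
52.292 meV

Localizing a particle requires giving it sufficient momentum uncertainty:

1. From uncertainty principle: Δp ≥ ℏ/(2Δx)
   Δp_min = (1.055e-34 J·s) / (2 × 9.960e-12 m)
   Δp_min = 5.294e-24 kg·m/s

2. This momentum uncertainty corresponds to kinetic energy:
   KE ≈ (Δp)²/(2m) = (5.294e-24)²/(2 × 1.673e-27 kg)
   KE = 8.378e-21 J = 52.292 meV

Tighter localization requires more energy.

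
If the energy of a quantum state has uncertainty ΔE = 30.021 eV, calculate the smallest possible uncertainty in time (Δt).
10.963 as

Using the energy-time uncertainty principle:
ΔEΔt ≥ ℏ/2

The minimum uncertainty in time is:
Δt_min = ℏ/(2ΔE)
Δt_min = (1.055e-34 J·s) / (2 × 4.810e-18 J)
Δt_min = 1.096e-17 s = 10.963 as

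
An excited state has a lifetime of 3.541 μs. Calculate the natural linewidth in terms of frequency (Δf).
22.473 kHz

Using the energy-time uncertainty principle and E = hf:
ΔEΔt ≥ ℏ/2
hΔf·Δt ≥ ℏ/2

The minimum frequency uncertainty is:
Δf = ℏ/(2hτ) = 1/(4πτ)
Δf = 1/(4π × 3.541e-06 s)
Δf = 2.247e+04 Hz = 22.473 kHz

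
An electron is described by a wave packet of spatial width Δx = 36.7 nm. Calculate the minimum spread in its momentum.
1.437 × 10^-27 kg·m/s

For a wave packet, the spatial width Δx and momentum spread Δp are related by the uncertainty principle:
ΔxΔp ≥ ℏ/2

The minimum momentum spread is:
Δp_min = ℏ/(2Δx)
Δp_min = (1.055e-34 J·s) / (2 × 3.670e-08 m)
Δp_min = 1.437e-27 kg·m/s

A wave packet cannot have both a well-defined position and well-defined momentum.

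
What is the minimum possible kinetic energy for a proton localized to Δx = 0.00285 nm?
638.652 meV

Localizing a particle requires giving it sufficient momentum uncertainty:

1. From uncertainty principle: Δp ≥ ℏ/(2Δx)
   Δp_min = (1.055e-34 J·s) / (2 × 2.850e-12 m)
   Δp_min = 1.850e-23 kg·m/s

2. This momentum uncertainty corresponds to kinetic energy:
   KE ≈ (Δp)²/(2m) = (1.850e-23)²/(2 × 1.673e-27 kg)
   KE = 1.023e-19 J = 638.652 meV

Tighter localization requires more energy.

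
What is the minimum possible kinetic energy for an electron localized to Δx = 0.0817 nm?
1.427 eV

Localizing a particle requires giving it sufficient momentum uncertainty:

1. From uncertainty principle: Δp ≥ ℏ/(2Δx)
   Δp_min = (1.055e-34 J·s) / (2 × 8.170e-11 m)
   Δp_min = 6.454e-25 kg·m/s

2. This momentum uncertainty corresponds to kinetic energy:
   KE ≈ (Δp)²/(2m) = (6.454e-25)²/(2 × 9.109e-31 kg)
   KE = 2.286e-19 J = 1.427 eV

Tighter localization requires more energy.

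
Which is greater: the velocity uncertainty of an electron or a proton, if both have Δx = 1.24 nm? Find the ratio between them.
The electron has the larger minimum velocity uncertainty, by a ratio of 1836.2.

For both particles, Δp_min = ℏ/(2Δx) = 4.252e-26 kg·m/s (same for both).

The velocity uncertainty is Δv = Δp/m:
- electron: Δv = 4.252e-26 / 9.109e-31 = 4.668e+04 m/s = 46.680 km/s
- proton: Δv = 4.252e-26 / 1.673e-27 = 2.542e+01 m/s = 25.423 m/s

Ratio: 4.668e+04 / 2.542e+01 = 1836.2

The lighter particle has larger velocity uncertainty because Δv ∝ 1/m.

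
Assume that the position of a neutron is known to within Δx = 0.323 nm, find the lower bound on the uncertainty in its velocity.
97.465 m/s

Using the Heisenberg uncertainty principle and Δp = mΔv:
ΔxΔp ≥ ℏ/2
Δx(mΔv) ≥ ℏ/2

The minimum uncertainty in velocity is:
Δv_min = ℏ/(2mΔx)
Δv_min = (1.055e-34 J·s) / (2 × 1.675e-27 kg × 3.230e-10 m)
Δv_min = 9.746e+01 m/s = 97.465 m/s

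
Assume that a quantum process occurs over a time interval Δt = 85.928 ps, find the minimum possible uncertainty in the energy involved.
3.830 μeV

Using the energy-time uncertainty principle:
ΔEΔt ≥ ℏ/2

The minimum uncertainty in energy is:
ΔE_min = ℏ/(2Δt)
ΔE_min = (1.055e-34 J·s) / (2 × 8.593e-11 s)
ΔE_min = 6.136e-25 J = 3.830 μeV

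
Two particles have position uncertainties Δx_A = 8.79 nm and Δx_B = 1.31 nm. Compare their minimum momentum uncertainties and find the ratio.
Particle B has the larger minimum momentum uncertainty, by a factor of 6.71.

For each particle, the minimum momentum uncertainty is Δp_min = ℏ/(2Δx):

Particle A: Δp_A = ℏ/(2×8.790e-09 m) = 5.999e-27 kg·m/s
Particle B: Δp_B = ℏ/(2×1.310e-09 m) = 4.025e-26 kg·m/s

Ratio: Δp_B/Δp_A = 6.71

Since Δp_min ∝ 1/Δx, the particle with smaller position uncertainty (B) has larger momentum uncertainty.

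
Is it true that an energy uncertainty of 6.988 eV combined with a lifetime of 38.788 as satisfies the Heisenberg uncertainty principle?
No, it violates the uncertainty relation.

Calculate the product ΔEΔt:
ΔE = 6.988 eV = 1.120e-18 J
ΔEΔt = (1.120e-18 J) × (3.879e-17 s)
ΔEΔt = 4.343e-35 J·s

Compare to the minimum allowed value ℏ/2:
ℏ/2 = 5.273e-35 J·s

Since ΔEΔt = 4.343e-35 J·s < 5.273e-35 J·s = ℏ/2,
this violates the uncertainty relation.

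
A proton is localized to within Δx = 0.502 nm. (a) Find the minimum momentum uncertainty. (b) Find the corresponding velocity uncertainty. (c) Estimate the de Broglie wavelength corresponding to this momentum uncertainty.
(a) Δp_min = 1.050 × 10^-25 kg·m/s
(b) Δv_min = 62.798 m/s
(c) λ_dB = 6.308 nm

Step-by-step:

(a) From the uncertainty principle:
Δp_min = ℏ/(2Δx) = (1.055e-34 J·s)/(2 × 5.020e-10 m) = 1.050e-25 kg·m/s

(b) The velocity uncertainty:
Δv = Δp/m = (1.050e-25 kg·m/s)/(1.673e-27 kg) = 6.280e+01 m/s = 62.798 m/s

(c) The de Broglie wavelength for this momentum:
λ = h/p = (6.626e-34 J·s)/(1.050e-25 kg·m/s) = 6.308e-09 m = 6.308 nm

Note: The de Broglie wavelength is comparable to the localization size, as expected from wave-particle duality.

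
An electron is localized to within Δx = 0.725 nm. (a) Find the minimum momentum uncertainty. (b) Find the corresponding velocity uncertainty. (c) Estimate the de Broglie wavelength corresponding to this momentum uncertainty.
(a) Δp_min = 7.273 × 10^-26 kg·m/s
(b) Δv_min = 79.840 km/s
(c) λ_dB = 9.111 nm

Step-by-step:

(a) From the uncertainty principle:
Δp_min = ℏ/(2Δx) = (1.055e-34 J·s)/(2 × 7.250e-10 m) = 7.273e-26 kg·m/s

(b) The velocity uncertainty:
Δv = Δp/m = (7.273e-26 kg·m/s)/(9.109e-31 kg) = 7.984e+04 m/s = 79.840 km/s

(c) The de Broglie wavelength for this momentum:
λ = h/p = (6.626e-34 J·s)/(7.273e-26 kg·m/s) = 9.111e-09 m = 9.111 nm

Note: The de Broglie wavelength is comparable to the localization size, as expected from wave-particle duality.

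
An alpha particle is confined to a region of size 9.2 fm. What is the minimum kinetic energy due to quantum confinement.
15.428 keV

Using the uncertainty principle:

1. Position uncertainty: Δx ≈ 9.200e-15 m
2. Minimum momentum uncertainty: Δp = ℏ/(2Δx) = 5.731e-21 kg·m/s
3. Minimum kinetic energy:
   KE = (Δp)²/(2m) = (5.731e-21)²/(2 × 6.645e-27 kg)
   KE = 2.472e-15 J = 15.428 keV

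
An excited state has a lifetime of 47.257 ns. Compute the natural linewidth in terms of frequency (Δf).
1.684 MHz

Using the energy-time uncertainty principle and E = hf:
ΔEΔt ≥ ℏ/2
hΔf·Δt ≥ ℏ/2

The minimum frequency uncertainty is:
Δf = ℏ/(2hτ) = 1/(4πτ)
Δf = 1/(4π × 4.726e-08 s)
Δf = 1.684e+06 Hz = 1.684 MHz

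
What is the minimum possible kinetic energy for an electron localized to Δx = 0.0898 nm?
1.181 eV

Localizing a particle requires giving it sufficient momentum uncertainty:

1. From uncertainty principle: Δp ≥ ℏ/(2Δx)
   Δp_min = (1.055e-34 J·s) / (2 × 8.980e-11 m)
   Δp_min = 5.872e-25 kg·m/s

2. This momentum uncertainty corresponds to kinetic energy:
   KE ≈ (Δp)²/(2m) = (5.872e-25)²/(2 × 9.109e-31 kg)
   KE = 1.892e-19 J = 1.181 eV

Tighter localization requires more energy.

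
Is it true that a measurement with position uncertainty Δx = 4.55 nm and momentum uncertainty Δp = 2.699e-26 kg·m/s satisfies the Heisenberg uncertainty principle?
Yes, it satisfies the uncertainty principle.

Calculate the product ΔxΔp:
ΔxΔp = (4.550e-09 m) × (2.699e-26 kg·m/s)
ΔxΔp = 1.228e-34 J·s

Compare to the minimum allowed value ℏ/2:
ℏ/2 = 5.273e-35 J·s

Since ΔxΔp = 1.228e-34 J·s ≥ 5.273e-35 J·s = ℏ/2,
the measurement satisfies the uncertainty principle.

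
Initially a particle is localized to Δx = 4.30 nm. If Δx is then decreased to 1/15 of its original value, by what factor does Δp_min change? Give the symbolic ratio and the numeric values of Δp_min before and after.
Original Δp_min = 1.226 × 10^-26 kg·m/s; new Δp'_min = 1.839 × 10^-25 kg·m/s; ratio Δp'_min/Δp_min = 15.

From the uncertainty principle ΔxΔp ≥ ℏ/2, the minimum momentum uncertainty is Δp_min = ℏ/(2Δx).

Original (Δx = 4.30 nm = 4.300e-09 m):
Δp_min = (1.055e-34 J·s)/(2 × 4.300e-09 m) = 1.226e-26 kg·m/s

When Δx → (1/15)Δx:
Δp'_min = ℏ/(2 × (1/15)Δx) = 15 × ℏ/(2Δx) = 15 × Δp_min
Δp'_min = 15 × 1.226e-26 kg·m/s = 1.839e-25 kg·m/s

Since Δp_min ∝ 1/Δx, when Δx is decreased to 1/15 of its original value, Δp_min increases to 15 times its original value.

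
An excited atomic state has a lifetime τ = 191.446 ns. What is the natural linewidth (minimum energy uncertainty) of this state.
1.719 neV

Using the energy-time uncertainty principle:
ΔEΔt ≥ ℏ/2

The lifetime τ represents the time uncertainty Δt.
The natural linewidth (minimum energy uncertainty) is:

ΔE = ℏ/(2τ)
ΔE = (1.055e-34 J·s) / (2 × 1.914e-07 s)
ΔE = 2.754e-28 J = 1.719 neV

This natural linewidth limits the precision of spectroscopic measurements.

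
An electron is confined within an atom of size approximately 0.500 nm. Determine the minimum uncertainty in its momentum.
1.055 × 10^-25 kg·m/s

Using the Heisenberg uncertainty principle:
ΔxΔp ≥ ℏ/2

With Δx ≈ L = 5.000e-10 m (the confinement size):
Δp_min = ℏ/(2Δx)
Δp_min = (1.055e-34 J·s) / (2 × 5.000e-10 m)
Δp_min = 1.055e-25 kg·m/s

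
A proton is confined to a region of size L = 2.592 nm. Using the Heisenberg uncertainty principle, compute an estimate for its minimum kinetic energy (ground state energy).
772.119 neV

Using the uncertainty principle to estimate ground state energy:

1. The position uncertainty is approximately the confinement size:
   Δx ≈ L = 2.592e-09 m

2. From ΔxΔp ≥ ℏ/2, the minimum momentum uncertainty is:
   Δp ≈ ℏ/(2L) = 2.034e-26 kg·m/s

3. The kinetic energy is approximately:
   KE ≈ (Δp)²/(2m) = (2.034e-26)²/(2 × 1.673e-27 kg)
   KE ≈ 1.237e-25 J = 772.119 neV

This is an order-of-magnitude estimate of the ground state energy.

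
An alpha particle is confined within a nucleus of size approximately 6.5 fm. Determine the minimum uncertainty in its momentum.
8.112 × 10^-21 kg·m/s

Using the Heisenberg uncertainty principle:
ΔxΔp ≥ ℏ/2

With Δx ≈ L = 6.500e-15 m (the confinement size):
Δp_min = ℏ/(2Δx)
Δp_min = (1.055e-34 J·s) / (2 × 6.500e-15 m)
Δp_min = 8.112e-21 kg·m/s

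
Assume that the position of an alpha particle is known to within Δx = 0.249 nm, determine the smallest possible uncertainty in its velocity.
31.869 m/s

Using the Heisenberg uncertainty principle and Δp = mΔv:
ΔxΔp ≥ ℏ/2
Δx(mΔv) ≥ ℏ/2

The minimum uncertainty in velocity is:
Δv_min = ℏ/(2mΔx)
Δv_min = (1.055e-34 J·s) / (2 × 6.645e-27 kg × 2.490e-10 m)
Δv_min = 3.187e+01 m/s = 31.869 m/s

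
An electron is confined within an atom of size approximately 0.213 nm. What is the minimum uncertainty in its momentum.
2.476 × 10^-25 kg·m/s

Using the Heisenberg uncertainty principle:
ΔxΔp ≥ ℏ/2

With Δx ≈ L = 2.130e-10 m (the confinement size):
Δp_min = ℏ/(2Δx)
Δp_min = (1.055e-34 J·s) / (2 × 2.130e-10 m)
Δp_min = 2.476e-25 kg·m/s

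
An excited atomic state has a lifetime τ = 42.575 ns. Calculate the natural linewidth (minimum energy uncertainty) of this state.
7.730 neV

Using the energy-time uncertainty principle:
ΔEΔt ≥ ℏ/2

The lifetime τ represents the time uncertainty Δt.
The natural linewidth (minimum energy uncertainty) is:

ΔE = ℏ/(2τ)
ΔE = (1.055e-34 J·s) / (2 × 4.258e-08 s)
ΔE = 1.238e-27 J = 7.730 neV

This natural linewidth limits the precision of spectroscopic measurements.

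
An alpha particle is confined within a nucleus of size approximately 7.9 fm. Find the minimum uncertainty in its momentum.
6.675 × 10^-21 kg·m/s

Using the Heisenberg uncertainty principle:
ΔxΔp ≥ ℏ/2

With Δx ≈ L = 7.900e-15 m (the confinement size):
Δp_min = ℏ/(2Δx)
Δp_min = (1.055e-34 J·s) / (2 × 7.900e-15 m)
Δp_min = 6.675e-21 kg·m/s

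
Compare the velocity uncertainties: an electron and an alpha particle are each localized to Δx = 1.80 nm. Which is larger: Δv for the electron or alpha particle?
The electron has the larger minimum velocity uncertainty, by a ratio of 7294.3.

For both particles, Δp_min = ℏ/(2Δx) = 2.929e-26 kg·m/s (same for both).

The velocity uncertainty is Δv = Δp/m:
- electron: Δv = 2.929e-26 / 9.109e-31 = 3.216e+04 m/s = 32.158 km/s
- alpha particle: Δv = 2.929e-26 / 6.645e-27 = 4.409e+00 m/s = 4.409 m/s

Ratio: 3.216e+04 / 4.409e+00 = 7294.3

The lighter particle has larger velocity uncertainty because Δv ∝ 1/m.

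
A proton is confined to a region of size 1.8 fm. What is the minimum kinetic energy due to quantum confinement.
1.601 MeV

Using the uncertainty principle:

1. Position uncertainty: Δx ≈ 1.800e-15 m
2. Minimum momentum uncertainty: Δp = ℏ/(2Δx) = 2.929e-20 kg·m/s
3. Minimum kinetic energy:
   KE = (Δp)²/(2m) = (2.929e-20)²/(2 × 1.673e-27 kg)
   KE = 2.565e-13 J = 1.601 MeV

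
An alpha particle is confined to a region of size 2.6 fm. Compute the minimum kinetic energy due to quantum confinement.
193.167 keV

Using the uncertainty principle:

1. Position uncertainty: Δx ≈ 2.600e-15 m
2. Minimum momentum uncertainty: Δp = ℏ/(2Δx) = 2.028e-20 kg·m/s
3. Minimum kinetic energy:
   KE = (Δp)²/(2m) = (2.028e-20)²/(2 × 6.645e-27 kg)
   KE = 3.095e-14 J = 193.167 keV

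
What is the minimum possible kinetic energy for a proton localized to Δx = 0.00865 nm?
69.330 meV

Localizing a particle requires giving it sufficient momentum uncertainty:

1. From uncertainty principle: Δp ≥ ℏ/(2Δx)
   Δp_min = (1.055e-34 J·s) / (2 × 8.650e-12 m)
   Δp_min = 6.096e-24 kg·m/s

2. This momentum uncertainty corresponds to kinetic energy:
   KE ≈ (Δp)²/(2m) = (6.096e-24)²/(2 × 1.673e-27 kg)
   KE = 1.111e-20 J = 69.330 meV

Tighter localization requires more energy.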